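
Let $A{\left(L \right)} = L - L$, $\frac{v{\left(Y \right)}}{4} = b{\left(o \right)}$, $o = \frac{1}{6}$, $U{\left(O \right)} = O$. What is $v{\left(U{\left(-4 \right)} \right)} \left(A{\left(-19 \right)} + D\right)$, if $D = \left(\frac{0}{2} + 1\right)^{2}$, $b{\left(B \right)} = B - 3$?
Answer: $- \frac{34}{3} \approx -11.333$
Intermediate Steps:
$o = \frac{1}{6} \approx 0.16667$
$b{\left(B \right)} = -3 + B$ ($b{\left(B \right)} = B - 3 = -3 + B$)
$v{\left(Y \right)} = - \frac{34}{3}$ ($v{\left(Y \right)} = 4 \left(-3 + \frac{1}{6}\right) = 4 \left(- \frac{17}{6}\right) = - \frac{34}{3}$)
$A{\left(L \right)} = 0$
$D = 1$ ($D = \left(0 \cdot \frac{1}{2} + 1\right)^{2} = \left(0 + 1\right)^{2} = 1^{2} = 1$)
$v{\left(U{\left(-4 \right)} \right)} \left(A{\left(-19 \right)} + D\right) = - \frac{34 \left(0 + 1\right)}{3} = \left(- \frac{34}{3}\right) 1 = - \frac{34}{3}$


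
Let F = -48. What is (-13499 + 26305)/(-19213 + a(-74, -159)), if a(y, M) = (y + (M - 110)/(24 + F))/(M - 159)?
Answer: -97735392/146632109 ≈ -0.66653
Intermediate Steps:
a(y, M) = (55/12 + y - M/24)/(-159 + M) (a(y, M) = (y + (M - 110)/(24 - 48))/(M - 159) = (y + (-110 + M)/(-24))/(-159 + M) = (y + (-110 + M)*(-1/24))/(-159 + M) = (y + (55/12 - M/24))/(-159 + M) = (55/12 + y - M/24)/(-159 + M))
(-13499 + 26305)/(-19213 + a(-74, -159)) = (-13499 + 26305)/(-19213 + (110 - 1*(-159) + 24*(-74))/(24*(-159 - 159))) = 12806/(-19213 + (1/24)*(110 + 159 - 1776)/(-318)) = 12806/(-19213 + (1/24)*(-1/318)*(-1507)) = 12806/(-19213 + 1507/7632) = 12806/(-146632109/7632) = 12806*(-7632/146632109) = -97735392/146632109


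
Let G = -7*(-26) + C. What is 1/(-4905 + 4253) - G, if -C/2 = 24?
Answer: -87369/652 ≈ -134.00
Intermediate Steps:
C = -48 (C = -2*24 = -48)
G = 134 (G = -7*(-26) - 48 = 182 - 48 = 134)
1/(-4905 + 4253) - G = 1/(-4905 + 4253) - 1*134 = 1/(-652) - 134 = -1/652 - 134 = -87369/652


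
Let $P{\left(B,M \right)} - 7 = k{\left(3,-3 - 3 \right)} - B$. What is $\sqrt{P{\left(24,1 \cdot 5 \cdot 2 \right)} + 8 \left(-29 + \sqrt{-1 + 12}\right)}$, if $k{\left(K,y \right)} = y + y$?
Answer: $\sqrt{-261 + 8 \sqrt{11}} \approx 15.312 i$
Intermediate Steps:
$k{\left(K,y \right)} = 2 y$
$P{\left(B,M \right)} = -5 - B$ ($P{\left(B,M \right)} = 7 - \left(B - 2 \left(-3 - 3\right)\right) = 7 - \left(12 + B\right) = -5 - B$)
$\sqrt{P{\left(24,1 \cdot 5 \cdot 2 \right)} + 8 \left(-29 + \sqrt{-1 + 12}\right)} = \sqrt{\left(-5 - 24\right) + 8 \left(-29 + \sqrt{-1 + 12}\right)} = \sqrt{\left(-5 - 24\right) + 8 \left(-29 + \sqrt{11}\right)} = \sqrt{-29 - \left(232 - 8 \sqrt{11}\right)} = \sqrt{-261 + 8 \sqrt{11}}$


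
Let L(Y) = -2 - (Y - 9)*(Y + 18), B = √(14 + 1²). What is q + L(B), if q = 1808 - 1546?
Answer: 407 - 9*√15 ≈ 372.14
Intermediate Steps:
q = 262
B = √15 (B = √(14 + 1) = √15 ≈ 3.8730)
L(Y) = -2 - (-9 + Y)*(18 + Y)
q + L(B) = 262 + (160 - (√15)² - 9*√15) = 262 + (160 - 1*15 - 9*√15) = 262 + (160 - 15 - 9*√15) = 262 + (145 - 9*√15) = 407 - 9*√15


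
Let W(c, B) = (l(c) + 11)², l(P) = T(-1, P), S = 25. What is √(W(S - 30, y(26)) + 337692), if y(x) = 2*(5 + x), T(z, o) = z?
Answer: 8*√5278 ≈ 581.20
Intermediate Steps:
y(x) = 10 + 2*x
l(P) = -1
W(c, B) = 100 (W(c, B) = (-1 + 11)² = 10² = 100)
√(W(S - 30, y(26)) + 337692) = √(100 + 337692) = √337792 = 8*√5278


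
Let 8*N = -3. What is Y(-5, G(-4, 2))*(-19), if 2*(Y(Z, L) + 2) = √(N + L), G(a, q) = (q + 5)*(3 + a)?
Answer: 38 - 19*I*√118/8 ≈ 38.0 - 25.799*I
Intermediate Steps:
N = -3/8 (N = (⅛)*(-3) = -3/8 ≈ -0.37500)
G(a, q) = (3 + a)*(5 + q) (G(a, q) = (5 + q)*(3 + a) = (3 + a)*(5 + q))
Y(Z, L) = -2 + √(-3/8 + L)/2
Y(-5, G(-4, 2))*(-19) = (-2 + √(-6 + 16*(15 + 3*2 + 5*(-4) - 4*2))/8)*(-19) = (-2 + √(-6 + 16*(15 + 6 - 20 - 8))/8)*(-19) = (-2 + √(-6 + 16*(-7))/8)*(-19) = (-2 + √(-6 - 112)/8)*(-19) = (-2 + √(-118)/8)*(-19) = (-2 + (I*√118)/8)*(-19) = (-2 + I*√118/8)*(-19) = 38 - 19*I*√118/8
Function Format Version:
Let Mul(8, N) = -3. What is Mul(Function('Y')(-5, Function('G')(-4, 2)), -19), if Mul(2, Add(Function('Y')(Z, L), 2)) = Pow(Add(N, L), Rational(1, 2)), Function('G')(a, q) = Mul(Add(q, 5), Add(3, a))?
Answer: Add(38, Mul(Rational(-19, 8), I, Pow(118, Rational(1, 2)))) ≈ Add(38.000, Mul(-25.799, I))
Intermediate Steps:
N = Rational(-3, 8) (N = Mul(Rational(1, 8), -3) = Rational(-3, 8) ≈ -0.37500)
Function('G')(a, q) = Mul(Add(3, a), Add(5, q)) (Function('G')(a, q) = Mul(Add(5, q), Add(3, a)) = Mul(Add(3, a), Add(5, q)))
Function('Y')(Z, L) = Add(-2, Mul(Rational(1, 2), Pow(Add(Rational(-3, 8), L), Rational(1, 2))))
Mul(Function('Y')(-5, Function('G')(-4, 2)), -19) = Mul(Add(-2, Mul(Rational(1, 8), Pow(Add(-6, Mul(16, Add(15, Mul(3, 2), Mul(5, -4), Mul(-4, 2)))), Rational(1, 2)))), -19) = Mul(Add(-2, Mul(Rational(1, 8), Pow(Add(-6, Mul(16, Add(15, 6, -20, -8))), Rational(1, 2)))), -19) = Mul(Add(-2, Mul(Rational(1, 8), Pow(Add(-6, Mul(16, -7)), Rational(1, 2)))), -19) = Mul(Add(-2, Mul(Rational(1, 8), Pow(Add(-6, -112), Rational(1, 2)))), -19) = Mul(Add(-2, Mul(Rational(1, 8), Pow(-118, Rational(1, 2)))), -19) = Mul(Add(-2, Mul(Rational(1, 8), Mul(I, Pow(118, Rational(1, 2))))), -19) = Mul(Add(-2, Mul(Rational(1, 8), I, Pow(118, Rational(1, 2)))), -19) = Add(38, Mul(Rational(-19, 8), I, Pow(118, Rational(1, 2))))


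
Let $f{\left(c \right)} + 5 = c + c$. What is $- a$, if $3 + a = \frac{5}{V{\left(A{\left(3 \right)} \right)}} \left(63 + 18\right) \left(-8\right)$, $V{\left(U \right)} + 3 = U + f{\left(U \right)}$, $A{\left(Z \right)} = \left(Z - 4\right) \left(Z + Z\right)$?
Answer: $- \frac{1581}{13} \approx -121.62$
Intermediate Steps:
$f{\left(c \right)} = -5 + 2 c$ ($f{\left(c \right)} = -5 + \left(c + c\right) = -5 + 2 c$)
$A{\left(Z \right)} = 2 Z \left(-4 + Z\right)$ ($A{\left(Z \right)} = \left(-4 + Z\right) 2 Z = 2 Z \left(-4 + Z\right)$)
$V{\left(U \right)} = -8 + 3 U$ ($V{\left(U \right)} = -3 + \left(U + \left(-5 + 2 U\right)\right) = -3 + \left(-5 + 3 U\right) = -8 + 3 U$)
$a = \frac{1581}{13}$ ($a = -3 + \frac{5}{-8 + 3 \cdot 2 \cdot 3 \left(-4 + 3\right)} \left(63 + 18\right) \left(-8\right) = -3 + \frac{5}{-8 + 3 \cdot 2 \cdot 3 \left(-1\right)} 81 \left(-8\right) = -3 + \frac{5}{-8 + 3 \left(-6\right)} \left(-648\right) = -3 + \frac{5}{-8 - 18} \left(-648\right) = -3 + \frac{5}{-26} \left(-648\right) = -3 + 5 \left(- \frac{1}{26}\right) \left(-648\right) = -3 - - \frac{1620}{13} = -3 + \frac{1620}{13} = \frac{1581}{13} \approx 121.62$)
$- a = \left(-1\right) \frac{1581}{13} = - \frac{1581}{13}$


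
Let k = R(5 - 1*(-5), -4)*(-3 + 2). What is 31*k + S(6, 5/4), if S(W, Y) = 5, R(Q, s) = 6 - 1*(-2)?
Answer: -243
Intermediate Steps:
R(Q, s) = 8 (R(Q, s) = 6 + 2 = 8)
k = -8 (k = 8*(-3 + 2) = 8*(-1) = -8)
31*k + S(6, 5/4) = 31*(-8) + 5 = -248 + 5 = -243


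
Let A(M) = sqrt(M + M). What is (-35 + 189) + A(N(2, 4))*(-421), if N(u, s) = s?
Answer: 154 - 842*sqrt(2) ≈ -1036.8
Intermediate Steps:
A(M) = sqrt(2)*sqrt(M) (A(M) = sqrt(2*M) = sqrt(2)*sqrt(M))
(-35 + 189) + A(N(2, 4))*(-421) = (-35 + 189) + (sqrt(2)*sqrt(4))*(-421) = 154 + (sqrt(2)*2)*(-421) = 154 + (2*sqrt(2))*(-421) = 154 - 842*sqrt(2)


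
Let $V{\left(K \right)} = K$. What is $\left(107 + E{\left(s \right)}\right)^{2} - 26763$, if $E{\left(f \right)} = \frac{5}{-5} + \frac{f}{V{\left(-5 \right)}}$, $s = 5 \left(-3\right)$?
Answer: $-14882$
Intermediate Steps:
$s = -15$
$E{\left(f \right)} = -1 - \frac{f}{5}$ ($E{\left(f \right)} = \frac{5}{-5} + \frac{f}{-5} = 5 \left(- \frac{1}{5}\right) + f \left(- \frac{1}{5}\right) = -1 - \frac{f}{5}$)
$\left(107 + E{\left(s \right)}\right)^{2} - 26763 = \left(107 - -2\right)^{2} - 26763 = \left(107 + \left(-1 + 3\right)\right)^{2} - 26763 = \left(107 + 2\right)^{2} - 26763 = 109^{2} - 26763 = 11881 - 26763 = -14882$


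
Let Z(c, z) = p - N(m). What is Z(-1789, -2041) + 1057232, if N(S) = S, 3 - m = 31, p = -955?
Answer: 1056305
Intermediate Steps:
m = -28 (m = 3 - 1*31 = 3 - 31 = -28)
Z(c, z) = -927 (Z(c, z) = -955 - 1*(-28) = -955 + 28 = -927)
Z(-1789, -2041) + 1057232 = -927 + 1057232 = 1056305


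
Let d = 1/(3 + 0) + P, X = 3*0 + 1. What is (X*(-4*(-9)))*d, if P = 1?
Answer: 48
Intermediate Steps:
X = 1 (X = 0 + 1 = 1)
d = 4/3 (d = 1/(3 + 0) + 1 = 1/3 + 1 = 4/3 ≈ 1.3333)
(X*(-4*(-9)))*d = (1*(-4*(-9)))*(4/3) = (1*(-2*(-18)))*(4/3) = (1*36)*(4/3) = 36*(4/3) = 48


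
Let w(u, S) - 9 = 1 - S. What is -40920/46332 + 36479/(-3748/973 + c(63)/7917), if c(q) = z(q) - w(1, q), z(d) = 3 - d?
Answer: -14091784599637/1488226311 ≈ -9468.8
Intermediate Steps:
w(u, S) = 10 - S (w(u, S) = 9 + (1 - S) = 10 - S)
c(q) = -7 (c(q) = (3 - q) - (10 - q) = (3 - q) + (-10 + q) = -7)
-40920/46332 + 36479/(-3748/973 + c(63)/7917) = -40920/46332 + 36479/(-3748/973 - 7/7917) = -40920*1/46332 + 36479/(-3748*1/973 - 7*1/7917) = -310/351 + 36479/(-3748/973 - 1/1131) = -310/351 + 36479/(-4239961/1100463) = -310/351 + 36479*(-1100463/4239961) = -310/351 - 40143789777/4239961 = -14091784599637/1488226311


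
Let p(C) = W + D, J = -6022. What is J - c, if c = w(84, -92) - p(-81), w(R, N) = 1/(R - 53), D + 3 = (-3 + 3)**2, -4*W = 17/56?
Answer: -41838351/6944 ≈ -6025.1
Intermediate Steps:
W = -17/224 (W = -17/(4*56) = -1/4*17/56 = -17/224 ≈ -0.075893)
D = -3 (D = -3 + (-3 + 3)**2 = -3 + 0**2 = -3 + 0 = -3)
w(R, N) = 1/(-53 + R)
p(C) = -689/224 (p(C) = -17/224 - 3 = -689/224)
c = 21583/6944 (c = 1/(-53 + 84) - 1*(-689/224) = 1/31 + 689/224 = 21583/6944 ≈ 3.1082)
J - c = -6022 - 1*21583/6944 = -6022 - 21583/6944 = -41838351/6944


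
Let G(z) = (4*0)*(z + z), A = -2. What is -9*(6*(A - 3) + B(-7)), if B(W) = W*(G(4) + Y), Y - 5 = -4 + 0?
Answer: 333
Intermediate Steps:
G(z) = 0 (G(z) = 0*(2*z) = 0)
Y = 1 (Y = 5 + (-4 + 0) = 5 - 4 = 1)
B(W) = W (B(W) = W*(0 + 1) = W*1 = W)
-9*(6*(A - 3) + B(-7)) = -9*(6*(-2 - 3) - 7) = -9*(6*(-5) - 7) = -9*(-30 - 7) = -9*(-37) = 333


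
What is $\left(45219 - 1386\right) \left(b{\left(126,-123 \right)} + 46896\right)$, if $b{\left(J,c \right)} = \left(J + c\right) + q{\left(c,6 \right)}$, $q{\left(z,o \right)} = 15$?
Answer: $2056381362$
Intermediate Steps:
$b{\left(J,c \right)} = 15 + J + c$ ($b{\left(J,c \right)} = \left(J + c\right) + 15 = 15 + J + c$)
$\left(45219 - 1386\right) \left(b{\left(126,-123 \right)} + 46896\right) = \left(45219 - 1386\right) \left(\left(15 + 126 - 123\right) + 46896\right) = 43833 \left(18 + 46896\right) = 43833 \cdot 46914 = 2056381362$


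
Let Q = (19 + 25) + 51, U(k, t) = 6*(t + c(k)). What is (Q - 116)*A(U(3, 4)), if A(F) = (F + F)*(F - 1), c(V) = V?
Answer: -72324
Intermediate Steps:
U(k, t) = 6*k + 6*t (U(k, t) = 6*(t + k) = 6*(k + t) = 6*k + 6*t)
A(F) = 2*F*(-1 + F) (A(F) = (2*F)*(-1 + F) = 2*F*(-1 + F))
Q = 95 (Q = 44 + 51 = 95)
(Q - 116)*A(U(3, 4)) = (95 - 116)*(2*(6*3 + 6*4)*(-1 + (6*3 + 6*4))) = -42*(18 + 24)*(-1 + (18 + 24)) = -42*42*(-1 + 42) = -42*42*41 = -21*3444 = -72324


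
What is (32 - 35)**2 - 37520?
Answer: -37511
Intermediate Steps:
(32 - 35)**2 - 37520 = (-3)**2 - 37520 = 9 - 37520 = -37511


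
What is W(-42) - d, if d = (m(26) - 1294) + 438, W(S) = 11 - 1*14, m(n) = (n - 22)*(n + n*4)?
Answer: 333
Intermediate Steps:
m(n) = 5*n*(-22 + n) (m(n) = (-22 + n)*(n + 4*n) = (-22 + n)*(5*n) = 5*n*(-22 + n))
W(S) = -3 (W(S) = 11 - 14 = -3)
d = -336 (d = (5*26*(-22 + 26) - 1294) + 438 = (5*26*4 - 1294) + 438 = (520 - 1294) + 438 = -774 + 438 = -336)
W(-42) - d = -3 - 1*(-336) = -3 + 336 = 333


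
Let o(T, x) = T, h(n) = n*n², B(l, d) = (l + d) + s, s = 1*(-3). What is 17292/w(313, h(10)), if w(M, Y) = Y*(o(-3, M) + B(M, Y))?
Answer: 4323/326750 ≈ 0.013230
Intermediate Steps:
s = -3
B(l, d) = -3 + d + l (B(l, d) = (l + d) - 3 = (d + l) - 3 = -3 + d + l)
h(n) = n³
w(M, Y) = Y*(-6 + M + Y) (w(M, Y) = Y*(-3 + (-3 + Y + M)) = Y*(-3 + (-3 + M + Y)) = Y*(-6 + M + Y))
17292/w(313, h(10)) = 17292/((10³*(-6 + 313 + 10³))) = 17292/((1000*(-6 + 313 + 1000))) = 17292/((1000*1307)) = 17292/1307000 = 17292*(1/1307000) = 4323/326750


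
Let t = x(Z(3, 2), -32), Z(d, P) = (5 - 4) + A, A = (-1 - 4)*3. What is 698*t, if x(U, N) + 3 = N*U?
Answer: 310610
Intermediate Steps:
A = -15 (A = -5*3 = -15)
Z(d, P) = -14 (Z(d, P) = (5 - 4) - 15 = 1 - 15 = -14)
x(U, N) = -3 + N*U
t = 445 (t = -3 - 32*(-14) = -3 + 448 = 445)
698*t = 698*445 = 310610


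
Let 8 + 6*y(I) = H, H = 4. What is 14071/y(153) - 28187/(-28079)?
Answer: -1185242453/56158 ≈ -21106.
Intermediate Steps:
y(I) = -⅔ (y(I) = -4/3 + (⅙)*4 = -4/3 + ⅔ = -⅔)
14071/y(153) - 28187/(-28079) = 14071/(-⅔) - 28187/(-28079) = 14071*(-3/2) - 28187*(-1/28079) = -42213/2 + 28187/28079 = -1185242453/56158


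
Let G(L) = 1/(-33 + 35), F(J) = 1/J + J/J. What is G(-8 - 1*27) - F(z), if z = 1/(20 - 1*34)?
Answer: 27/2 ≈ 13.500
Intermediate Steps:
z = -1/14 (z = 1/(20 - 34) = 1/(-14) = -1/14 ≈ -0.071429)
F(J) = 1 + 1/J (F(J) = 1/J + 1 = 1 + 1/J)
G(L) = ½ (G(L) = 1/2 = ½)
G(-8 - 1*27) - F(z) = ½ - (1 - 1/14)/(-1/14) = ½ - (-14)*13/14 = ½ - 1*(-13) = ½ + 13 = 27/2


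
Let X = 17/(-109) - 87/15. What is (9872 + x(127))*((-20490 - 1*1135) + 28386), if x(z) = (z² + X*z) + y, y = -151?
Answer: 92463490088/545 ≈ 1.6966e+8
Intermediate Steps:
X = -3246/545 (X = 17*(-1/109) - 87*1/15 = -17/109 - 29/5 = -3246/545 ≈ -5.9560)
x(z) = -151 + z² - 3246*z/545 (x(z) = (z² - 3246*z/545) - 151 = -151 + z² - 3246*z/545)
(9872 + x(127))*((-20490 - 1*1135) + 28386) = (9872 + (-151 + 127² - 3246/545*127))*((-20490 - 1*1135) + 28386) = (9872 + (-151 + 16129 - 412242/545))*((-20490 - 1135) + 28386) = (9872 + 8295768/545)*(-21625 + 28386) = (13676008/545)*6761 = 92463490088/545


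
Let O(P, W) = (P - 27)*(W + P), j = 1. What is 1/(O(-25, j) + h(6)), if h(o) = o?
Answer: 1/1254 ≈ 0.00079745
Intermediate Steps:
O(P, W) = (-27 + P)*(P + W)
1/(O(-25, j) + h(6)) = 1/(((-25)**2 - 27*(-25) - 27*1 - 25*1) + 6) = 1/((625 + 675 - 27 - 25) + 6) = 1/(1248 + 6) = 1/1254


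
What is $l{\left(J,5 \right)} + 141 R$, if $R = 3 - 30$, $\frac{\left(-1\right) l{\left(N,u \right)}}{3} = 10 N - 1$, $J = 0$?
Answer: $-3804$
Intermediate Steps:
$l{\left(N,u \right)} = 3 - 30 N$ ($l{\left(N,u \right)} = - 3 \left(10 N - 1\right) = - 3 \left(-1 + 10 N\right) = 3 - 30 N$)
$R = -27$ ($R = 3 - 30 = -27$)
$l{\left(J,5 \right)} + 141 R = \left(3 - 0\right) + 141 \left(-27\right) = \left(3 + 0\right) - 3807 = 3 - 3807 = -3804$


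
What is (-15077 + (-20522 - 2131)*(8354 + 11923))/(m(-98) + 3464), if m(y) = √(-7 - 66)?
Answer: -1591188254512/11999369 + 459349958*I*√73/11999369 ≈ -1.3261e+5 + 327.07*I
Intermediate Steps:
m(y) = I*√73 (m(y) = √(-73) = I*√73)
(-15077 + (-20522 - 2131)*(8354 + 11923))/(m(-98) + 3464) = (-15077 + (-20522 - 2131)*(8354 + 11923))/(I*√73 + 3464) = (-15077 - 22653*20277)/(3464 + I*√73) = (-15077 - 459334881)/(3464 + I*√73) = -459349958/(3464 + I*√73)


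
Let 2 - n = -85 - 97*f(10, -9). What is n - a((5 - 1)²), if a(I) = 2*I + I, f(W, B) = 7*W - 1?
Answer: 6732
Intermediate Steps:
f(W, B) = -1 + 7*W
a(I) = 3*I
n = 6780 (n = 2 - (-85 - 97*(-1 + 7*10)) = 2 - (-85 - 97*(-1 + 70)) = 2 - (-85 - 97*69) = 2 - (-85 - 6693) = 2 - 1*(-6778) = 2 + 6778 = 6780)
n - a((5 - 1)²) = 6780 - 3*(5 - 1)² = 6780 - 3*4² = 6780 - 3*16 = 6780 - 1*48 = 6780 - 48 = 6732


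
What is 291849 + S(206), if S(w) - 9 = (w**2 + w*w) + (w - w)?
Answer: 376730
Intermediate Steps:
S(w) = 9 + 2*w**2 (S(w) = 9 + ((w**2 + w*w) + (w - w)) = 9 + ((w**2 + w**2) + 0) = 9 + (2*w**2 + 0) = 9 + 2*w**2)
291849 + S(206) = 291849 + (9 + 2*206**2) = 291849 + (9 + 2*42436) = 291849 + (9 + 84872) = 291849 + 84881 = 376730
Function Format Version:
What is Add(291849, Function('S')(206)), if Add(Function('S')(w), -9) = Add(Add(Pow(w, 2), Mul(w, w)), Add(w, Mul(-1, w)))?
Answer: 376730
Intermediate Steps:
Function('S')(w) = Add(9, Mul(2, Pow(w, 2))) (Function('S')(w) = Add(9, Add(Add(Pow(w, 2), Mul(w, w)), Add(w, Mul(-1, w)))) = Add(9, Add(Add(Pow(w, 2), Pow(w, 2)), 0)) = Add(9, Add(Mul(2, Pow(w, 2)), 0)) = Add(9, Mul(2, Pow(w, 2))))
Add(291849, Function('S')(206)) = Add(291849, Add(9, Mul(2, Pow(206, 2)))) = Add(291849, Add(9, Mul(2, 42436))) = Add(291849, Add(9, 84872)) = Add(291849, 84881) = 376730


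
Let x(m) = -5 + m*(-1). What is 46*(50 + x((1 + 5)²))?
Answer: 414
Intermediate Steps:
x(m) = -5 - m
46*(50 + x((1 + 5)²)) = 46*(50 + (-5 - (1 + 5)²)) = 46*(50 + (-5 - 1*6²)) = 46*(50 + (-5 - 1*36)) = 46*(50 + (-5 - 36)) = 46*(50 - 41) = 46*9 = 414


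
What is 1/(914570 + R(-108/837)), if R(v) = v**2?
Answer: 961/878901786 ≈ 1.0934e-6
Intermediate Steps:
1/(914570 + R(-108/837)) = 1/(914570 + (-108/837)**2) = 1/(914570 + (-108*1/837)**2) = 1/(914570 + (-4/31)**2) = 1/(914570 + 16/961) = 1/(878901786/961) = 961/878901786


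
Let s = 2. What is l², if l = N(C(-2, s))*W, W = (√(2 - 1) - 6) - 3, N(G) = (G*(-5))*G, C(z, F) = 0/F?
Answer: 0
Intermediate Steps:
C(z, F) = 0
N(G) = -5*G² (N(G) = (-5*G)*G = -5*G²)
W = -8 (W = (√1 - 6) - 3 = (1 - 6) - 3 = -5 - 3 = -8)
l = 0 (l = -5*0²*(-8) = -5*0*(-8) = 0*(-8) = 0)
l² = 0² = 0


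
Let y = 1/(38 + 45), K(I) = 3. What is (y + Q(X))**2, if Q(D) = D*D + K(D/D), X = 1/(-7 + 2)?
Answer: 40106889/4305625 ≈ 9.3150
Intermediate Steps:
X = -1/5 (X = 1/(-5) = -1/5 ≈ -0.20000)
Q(D) = 3 + D**2 (Q(D) = D*D + 3 = D**2 + 3 = 3 + D**2)
y = 1/83 ≈ 0.012048
(y + Q(X))**2 = (1/83 + (3 + (-1/5)**2))**2 = (1/83 + (3 + 1/25))**2 = (1/83 + 76/25)**2 = (6333/2075)**2 = 40106889/4305625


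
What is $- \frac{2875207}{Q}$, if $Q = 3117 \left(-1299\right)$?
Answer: $\frac{2875207}{4048983} \approx 0.71011$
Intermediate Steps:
$Q = -4048983$
$- \frac{2875207}{Q} = - \frac{2875207}{-4048983} = \left(-2875207\right) \left(- \frac{1}{4048983}\right) = \frac{2875207}{4048983}$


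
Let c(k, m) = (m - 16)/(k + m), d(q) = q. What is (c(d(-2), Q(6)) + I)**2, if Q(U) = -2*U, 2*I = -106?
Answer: 2601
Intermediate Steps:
I = -53 (I = (1/2)*(-106) = -53)
c(k, m) = (-16 + m)/(k + m)
(c(d(-2), Q(6)) + I)**2 = ((-16 - 2*6)/(-2 - 2*6) - 53)**2 = ((-16 - 12)/(-2 - 12) - 53)**2 = (-28/(-14) - 53)**2 = (-1/14*(-28) - 53)**2 = (2 - 53)**2 = (-51)**2 = 2601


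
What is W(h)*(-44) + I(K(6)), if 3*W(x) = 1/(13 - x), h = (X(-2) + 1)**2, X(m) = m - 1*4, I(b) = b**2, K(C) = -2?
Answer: 47/9 ≈ 5.2222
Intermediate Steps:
X(m) = -4 + m (X(m) = m - 4 = -4 + m)
h = 25 (h = ((-4 - 2) + 1)**2 = (-6 + 1)**2 = (-5)**2 = 25)
W(x) = 1/(3*(13 - x))
W(h)*(-44) + I(K(6)) = -1/(-39 + 3*25)*(-44) + (-2)**2 = -1/(-39 + 75)*(-44) + 4 = -1/36*(-44) + 4 = 11/9 + 4 = 47/9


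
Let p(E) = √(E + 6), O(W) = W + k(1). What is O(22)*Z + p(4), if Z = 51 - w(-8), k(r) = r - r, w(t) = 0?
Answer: 1122 + √10 ≈ 1125.2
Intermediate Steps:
k(r) = 0
O(W) = W (O(W) = W + 0 = W)
p(E) = √(6 + E)
Z = 51 (Z = 51 - 1*0 = 51 + 0 = 51)
O(22)*Z + p(4) = 22*51 + √(6 + 4) = 1122 + √10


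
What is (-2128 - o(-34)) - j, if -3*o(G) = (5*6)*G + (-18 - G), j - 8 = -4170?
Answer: 5098/3 ≈ 1699.3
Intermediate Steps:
j = -4162 (j = 8 - 4170 = -4162)
o(G) = 6 - 29*G/3 (o(G) = -((5*6)*G + (-18 - G))/3 = -(30*G + (-18 - G))/3 = -(-18 + 29*G)/3 = 6 - 29*G/3)
(-2128 - o(-34)) - j = (-2128 - (6 - 29/3*(-34))) - 1*(-4162) = (-2128 - (6 + 986/3)) + 4162 = (-2128 - 1*1004/3) + 4162 = (-2128 - 1004/3) + 4162 = -7388/3 + 4162 = 5098/3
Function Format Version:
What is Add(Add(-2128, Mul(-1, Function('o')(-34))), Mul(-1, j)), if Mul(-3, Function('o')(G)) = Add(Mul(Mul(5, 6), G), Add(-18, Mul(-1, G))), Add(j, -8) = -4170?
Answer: Rational(5098, 3) ≈ 1699.3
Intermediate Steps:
j = -4162 (j = Add(8, -4170) = -4162)
Function('o')(G) = Add(6, Mul(Rational(-29, 3), G)) (Function('o')(G) = Mul(Rational(-1, 3), Add(Mul(Mul(5, 6), G), Add(-18, Mul(-1, G)))) = Mul(Rational(-1, 3), Add(Mul(30, G), Add(-18, Mul(-1, G)))) = Mul(Rational(-1, 3), Add(-18, Mul(29, G))) = Add(6, Mul(Rational(-29, 3), G)))
Add(Add(-2128, Mul(-1, Function('o')(-34))), Mul(-1, j)) = Add(Add(-2128, Mul(-1, Add(6, Mul(Rational(-29, 3), -34)))), Mul(-1, -4162)) = Add(Add(-2128, Mul(-1, Add(6, Rational(986, 3)))), 4162) = Add(Add(-2128, Mul(-1, Rational(1004, 3))), 4162) = Add(Add(-2128, Rational(-1004, 3)), 4162) = Add(Rational(-7388, 3), 4162) = Rational(5098, 3)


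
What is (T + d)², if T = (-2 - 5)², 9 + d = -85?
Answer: 2025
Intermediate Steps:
d = -94 (d = -9 - 85 = -94)
T = 49 (T = (-7)² = 49)
(T + d)² = (49 - 94)² = (-45)² = 2025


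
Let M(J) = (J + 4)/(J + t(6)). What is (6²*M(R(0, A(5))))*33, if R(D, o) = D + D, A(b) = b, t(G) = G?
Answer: 792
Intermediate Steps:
R(D, o) = 2*D
M(J) = (4 + J)/(6 + J) (M(J) = (J + 4)/(J + 6) = (4 + J)/(6 + J))
(6²*M(R(0, A(5))))*33 = (6²*((4 + 2*0)/(6 + 2*0)))*33 = (36*((4 + 0)/(6 + 0)))*33 = (36*(4/6))*33 = (36*((⅙)*4))*33 = (36*(⅔))*33 = 24*33 = 792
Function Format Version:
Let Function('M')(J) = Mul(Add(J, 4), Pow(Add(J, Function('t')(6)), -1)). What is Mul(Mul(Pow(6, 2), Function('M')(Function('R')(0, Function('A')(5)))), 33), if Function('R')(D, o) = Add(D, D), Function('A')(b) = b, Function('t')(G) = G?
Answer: 792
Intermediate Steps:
Function('R')(D, o) = Mul(2, D)
Function('M')(J) = Mul(Pow(Add(6, J), -1), Add(4, J)) (Function('M')(J) = Mul(Add(J, 4), Pow(Add(J, 6), -1)) = Mul(Add(4, J), Pow(Add(6, J), -1)) = Mul(Pow(Add(6, J), -1), Add(4, J)))
Mul(Mul(Pow(6, 2), Function('M')(Function('R')(0, Function('A')(5)))), 33) = Mul(Mul(Pow(6, 2), Mul(Pow(Add(6, Mul(2, 0)), -1), Add(4, Mul(2, 0)))), 33) = Mul(Mul(36, Mul(Pow(Add(6, 0), -1), Add(4, 0))), 33) = Mul(Mul(36, Mul(Pow(6, -1), 4)), 33) = Mul(Mul(36, Mul(Rational(1, 6), 4)), 33) = Mul(Mul(36, Rational(2, 3)), 33) = Mul(24, 33) = 792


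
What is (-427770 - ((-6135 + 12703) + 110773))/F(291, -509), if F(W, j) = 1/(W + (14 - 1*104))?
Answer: -109567311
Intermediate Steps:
F(W, j) = 1/(-90 + W) (F(W, j) = 1/(W + (14 - 104)) = 1/(W - 90) = 1/(-90 + W))
(-427770 - ((-6135 + 12703) + 110773))/F(291, -509) = (-427770 - ((-6135 + 12703) + 110773))/(1/(-90 + 291)) = (-427770 - (6568 + 110773))/(1/201) = (-427770 - 1*117341)/(1/201) = (-427770 - 117341)*201 = -545111*201 = -109567311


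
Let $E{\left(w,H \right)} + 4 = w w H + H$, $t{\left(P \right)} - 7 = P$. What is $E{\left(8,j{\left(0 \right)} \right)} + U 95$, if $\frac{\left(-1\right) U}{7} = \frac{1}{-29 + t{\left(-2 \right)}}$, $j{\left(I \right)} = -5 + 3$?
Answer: $- \frac{2551}{24} \approx -106.29$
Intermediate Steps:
$j{\left(I \right)} = -2$
$t{\left(P \right)} = 7 + P$
$E{\left(w,H \right)} = -4 + H + H w^{2}$ ($E{\left(w,H \right)} = -4 + \left(w w H + H\right) = -4 + \left(w^{2} H + H\right) = -4 + \left(H w^{2} + H\right) = -4 + \left(H + H w^{2}\right) = -4 + H + H w^{2}$)
$U = \frac{7}{24}$ ($U = - \frac{7}{-29 + \left(7 - 2\right)} = - \frac{7}{-29 + 5} = - \frac{7}{-24} = \left(-7\right) \left(- \frac{1}{24}\right) = \frac{7}{24} \approx 0.29167$)
$E{\left(8,j{\left(0 \right)} \right)} + U 95 = \left(-4 - 2 - 2 \cdot 8^{2}\right) + \frac{7}{24} \cdot 95 = \left(-4 - 2 - 128\right) + \frac{665}{24} = -134 + \frac{665}{24} = - \frac{2551}{24}$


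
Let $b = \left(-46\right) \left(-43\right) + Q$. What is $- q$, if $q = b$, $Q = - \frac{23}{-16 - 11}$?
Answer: $- \frac{53429}{27} \approx -1978.9$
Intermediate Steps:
$Q = \frac{23}{27}$ ($Q = - \frac{23}{-27} = \left(-23\right) \left(- \frac{1}{27}\right) = \frac{23}{27} \approx 0.85185$)
$b = \frac{53429}{27}$ ($b = \left(-46\right) \left(-43\right) + \frac{23}{27} = 1978 + \frac{23}{27} = \frac{53429}{27} \approx 1978.9$)
$q = \frac{53429}{27} \approx 1978.9$
$- q = \left(-1\right) \frac{53429}{27} = - \frac{53429}{27}$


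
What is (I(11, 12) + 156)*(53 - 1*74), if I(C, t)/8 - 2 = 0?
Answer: -3612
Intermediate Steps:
I(C, t) = 16 (I(C, t) = 16 + 8*0 = 16 + 0 = 16)
(I(11, 12) + 156)*(53 - 1*74) = (16 + 156)*(53 - 1*74) = 172*(53 - 74) = 172*(-21) = -3612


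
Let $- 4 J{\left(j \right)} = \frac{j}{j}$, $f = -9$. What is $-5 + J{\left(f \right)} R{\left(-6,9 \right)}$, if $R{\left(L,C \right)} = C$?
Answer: $- \frac{29}{4} \approx -7.25$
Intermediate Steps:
$J{\left(j \right)} = - \frac{1}{4}$ ($J{\left(j \right)} = - \frac{j \frac{1}{j}}{4} = \left(- \frac{1}{4}\right) 1 = - \frac{1}{4}$)
$-5 + J{\left(f \right)} R{\left(-6,9 \right)} = -5 - \frac{9}{4} = - \frac{29}{4}$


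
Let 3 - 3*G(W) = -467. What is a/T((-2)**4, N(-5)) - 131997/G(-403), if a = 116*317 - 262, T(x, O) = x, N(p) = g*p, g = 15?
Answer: 2705961/1880 ≈ 1439.3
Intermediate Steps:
N(p) = 15*p
G(W) = 470/3 (G(W) = 1 - 1/3*(-467) = 1 + 467/3 = 470/3)
a = 36510 (a = 36772 - 262 = 36510)
a/T((-2)**4, N(-5)) - 131997/G(-403) = 36510/((-2)**4) - 131997/470/3 = 36510/16 - 131997*3/470 = 36510*(1/16) - 395991/470 = 18255/8 - 395991/470 = 2705961/1880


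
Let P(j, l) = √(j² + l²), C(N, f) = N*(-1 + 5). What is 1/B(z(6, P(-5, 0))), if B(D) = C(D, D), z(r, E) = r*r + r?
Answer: 1/168 ≈ 0.0059524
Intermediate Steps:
C(N, f) = 4*N (C(N, f) = N*4 = 4*N)
z(r, E) = r + r² (z(r, E) = r² + r = r + r²)
B(D) = 4*D
1/B(z(6, P(-5, 0))) = 1/(4*(6*(1 + 6))) = 1/(4*(6*7)) = 1/(4*42) = 1/168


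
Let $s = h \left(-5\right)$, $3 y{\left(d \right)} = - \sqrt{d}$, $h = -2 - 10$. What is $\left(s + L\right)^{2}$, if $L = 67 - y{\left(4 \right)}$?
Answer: $\frac{146689}{9} \approx 16299.0$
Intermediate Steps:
$h = -12$ ($h = -2 - 10 = -12$)
$y{\left(d \right)} = - \frac{\sqrt{d}}{3}$ ($y{\left(d \right)} = \frac{\left(-1\right) \sqrt{d}}{3} = - \frac{\sqrt{d}}{3}$)
$L = \frac{203}{3}$ ($L = 67 - - \frac{\sqrt{4}}{3} = 67 - \left(- \frac{1}{3}\right) 2 = 67 - - \frac{2}{3} = 67 + \frac{2}{3} = \frac{203}{3} \approx 67.667$)
$s = 60$ ($s = \left(-12\right) \left(-5\right) = 60$)
$\left(s + L\right)^{2} = \left(60 + \frac{203}{3}\right)^{2} = \left(\frac{383}{3}\right)^{2} = \frac{146689}{9}$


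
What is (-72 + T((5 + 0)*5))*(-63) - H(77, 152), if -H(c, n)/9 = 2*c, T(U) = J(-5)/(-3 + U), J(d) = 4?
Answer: 65016/11 ≈ 5910.5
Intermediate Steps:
T(U) = 4/(-3 + U)
H(c, n) = -18*c
(-72 + T((5 + 0)*5))*(-63) - H(77, 152) = (-72 + 4/(-3 + (5 + 0)*5))*(-63) - (-18)*77 = (-72 + 4/(-3 + 5*5))*(-63) - 1*(-1386) = (-72 + 4/(-3 + 25))*(-63) + 1386 = (-72 + 4/22)*(-63) + 1386 = (-72 + 4*(1/22))*(-63) + 1386 = (-72 + 2/11)*(-63) + 1386 = -790/11*(-63) + 1386 = 49770/11 + 1386 = 65016/11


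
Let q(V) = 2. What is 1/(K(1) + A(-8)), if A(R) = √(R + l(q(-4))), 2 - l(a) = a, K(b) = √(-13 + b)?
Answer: -I/(2*√2 + 2*√3) ≈ -0.15892*I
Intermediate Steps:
l(a) = 2 - a
A(R) = √R (A(R) = √(R + (2 - 1*2)) = √(R + (2 - 2)) = √(R + 0) = √R)
1/(K(1) + A(-8)) = 1/(√(-13 + 1) + √(-8)) = 1/(√(-12) + 2*I*√2) = 1/(2*I*√3 + 2*I*√2) = 1/(2*I*√2 + 2*I*√3)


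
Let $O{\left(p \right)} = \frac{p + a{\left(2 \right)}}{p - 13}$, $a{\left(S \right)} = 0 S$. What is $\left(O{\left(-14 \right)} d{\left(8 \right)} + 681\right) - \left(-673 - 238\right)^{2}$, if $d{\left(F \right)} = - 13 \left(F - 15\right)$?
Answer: $- \frac{22388206}{27} \approx -8.2919 \cdot 10^{5}$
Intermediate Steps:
$a{\left(S \right)} = 0$
$d{\left(F \right)} = 195 - 13 F$ ($d{\left(F \right)} = - 13 \left(-15 + F\right) = 195 - 13 F$)
$O{\left(p \right)} = \frac{p}{-13 + p}$ ($O{\left(p \right)} = \frac{p + 0}{p - 13} = \frac{p}{-13 + p}$)
$\left(O{\left(-14 \right)} d{\left(8 \right)} + 681\right) - \left(-673 - 238\right)^{2} = \left(- \frac{14}{-13 - 14} \left(195 - 104\right) + 681\right) - \left(-673 - 238\right)^{2} = \left(- \frac{14}{-27} \left(195 - 104\right) + 681\right) - \left(-911\right)^{2} = \left(\left(-14\right) \left(- \frac{1}{27}\right) 91 + 681\right) - 829921 = \left(\frac{14}{27} \cdot 91 + 681\right) - 829921 = \left(\frac{1274}{27} + 681\right) - 829921 = \frac{19661}{27} - 829921 = - \frac{22388206}{27}$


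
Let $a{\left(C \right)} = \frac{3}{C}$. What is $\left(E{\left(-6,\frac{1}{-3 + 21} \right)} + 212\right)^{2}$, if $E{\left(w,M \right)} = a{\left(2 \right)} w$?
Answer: $41209$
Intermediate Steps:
$E{\left(w,M \right)} = \frac{3 w}{2}$ ($E{\left(w,M \right)} = \frac{3}{2} w = 3 \cdot \frac{1}{2} w = \frac{3 w}{2}$)
$\left(E{\left(-6,\frac{1}{-3 + 21} \right)} + 212\right)^{2} = \left(\frac{3}{2} \left(-6\right) + 212\right)^{2} = \left(-9 + 212\right)^{2} = 203^{2} = 41209$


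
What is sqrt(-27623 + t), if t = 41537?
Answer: 3*sqrt(1546) ≈ 117.96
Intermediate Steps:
sqrt(-27623 + t) = sqrt(-27623 + 41537) = sqrt(13914) = 3*sqrt(1546)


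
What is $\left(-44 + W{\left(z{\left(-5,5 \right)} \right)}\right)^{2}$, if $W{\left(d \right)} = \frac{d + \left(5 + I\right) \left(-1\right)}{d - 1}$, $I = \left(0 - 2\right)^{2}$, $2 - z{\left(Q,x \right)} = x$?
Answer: $1681$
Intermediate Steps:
$z{\left(Q,x \right)} = 2 - x$
$I = 4$ ($I = \left(-2\right)^{2} = 4$)
$W{\left(d \right)} = \frac{-9 + d}{-1 + d}$ ($W{\left(d \right)} = \frac{d + \left(5 + 4\right) \left(-1\right)}{d - 1} = \frac{d + 9 \left(-1\right)}{-1 + d} = \frac{d - 9}{-1 + d} = \frac{-9 + d}{-1 + d}$)
$\left(-44 + W{\left(z{\left(-5,5 \right)} \right)}\right)^{2} = \left(-44 + \frac{-9 + \left(2 - 5\right)}{-1 + \left(2 - 5\right)}\right)^{2} = \left(-44 + \frac{-9 - 3}{-1 - 3}\right)^{2} = \left(-44 + \frac{1}{-4} \left(-12\right)\right)^{2} = \left(-44 - -3\right)^{2} = \left(-44 + 3\right)^{2} = \left(-41\right)^{2} = 1681$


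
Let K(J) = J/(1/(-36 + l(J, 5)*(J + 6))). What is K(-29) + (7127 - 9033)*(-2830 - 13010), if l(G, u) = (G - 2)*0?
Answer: 30192084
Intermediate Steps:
l(G, u) = 0 (l(G, u) = (-2 + G)*0 = 0)
K(J) = -36*J (K(J) = J/(1/(-36 + 0*(J + 6))) = J/(1/(-36 + 0*(6 + J))) = J/(1/(-36 + 0)) = J/(1/(-36)) = J/(-1/36) = J*(-36) = -36*J)
K(-29) + (7127 - 9033)*(-2830 - 13010) = -36*(-29) + (7127 - 9033)*(-2830 - 13010) = 1044 - 1906*(-15840) = 1044 + 30191040 = 30192084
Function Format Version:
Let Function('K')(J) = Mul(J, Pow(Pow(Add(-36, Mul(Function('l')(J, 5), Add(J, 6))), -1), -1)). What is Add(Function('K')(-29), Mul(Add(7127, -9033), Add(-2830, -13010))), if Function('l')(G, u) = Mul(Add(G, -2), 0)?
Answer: 30192084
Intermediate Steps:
Function('l')(G, u) = 0 (Function('l')(G, u) = Mul(Add(-2, G), 0) = 0)
Function('K')(J) = Mul(-36, J) (Function('K')(J) = Mul(J, Pow(Pow(Add(-36, Mul(0, Add(J, 6))), -1), -1)) = Mul(J, Pow(Pow(Add(-36, Mul(0, Add(6, J))), -1), -1)) = Mul(J, Pow(Pow(Add(-36, 0), -1), -1)) = Mul(J, Pow(Pow(-36, -1), -1)) = Mul(J, Pow(Rational(-1, 36), -1)) = Mul(J, -36) = Mul(-36, J))
Add(Function('K')(-29), Mul(Add(7127, -9033), Add(-2830, -13010))) = Add(Mul(-36, -29), Mul(Add(7127, -9033), Add(-2830, -13010))) = Add(1044, Mul(-1906, -15840)) = Add(1044, 30191040) = 30192084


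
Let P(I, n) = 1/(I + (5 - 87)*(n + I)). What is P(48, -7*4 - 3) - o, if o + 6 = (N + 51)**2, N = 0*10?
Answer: -3492871/1346 ≈ -2595.0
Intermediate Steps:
N = 0
P(I, n) = 1/(-82*n - 81*I) (P(I, n) = 1/(I - 82*(I + n)) = 1/(I + (-82*I - 82*n)) = 1/(-82*n - 81*I))
o = 2595 (o = -6 + (0 + 51)**2 = -6 + 51**2 = -6 + 2601 = 2595)
P(48, -7*4 - 3) - o = -1/(81*48 + 82*(-7*4 - 3)) - 1*2595 = -1/(3888 + 82*(-28 - 3)) - 2595 = -1/(3888 + 82*(-31)) - 2595 = -1/(3888 - 2542) - 2595 = -1/1346 - 2595 = -3492871/1346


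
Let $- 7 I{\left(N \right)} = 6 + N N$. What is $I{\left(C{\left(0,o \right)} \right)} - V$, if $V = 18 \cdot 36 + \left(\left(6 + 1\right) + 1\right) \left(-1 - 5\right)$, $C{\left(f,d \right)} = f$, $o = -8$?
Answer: $- \frac{4206}{7} \approx -600.86$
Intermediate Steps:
$I{\left(N \right)} = - \frac{6}{7} - \frac{N^{2}}{7}$ ($I{\left(N \right)} = - \frac{6 + N N}{7} = - \frac{6 + N^{2}}{7} = - \frac{6}{7} - \frac{N^{2}}{7}$)
$V = 600$ ($V = 648 + \left(7 + 1\right) \left(-6\right) = 648 + 8 \left(-6\right) = 648 - 48 = 600$)
$I{\left(C{\left(0,o \right)} \right)} - V = \left(- \frac{6}{7} - \frac{0^{2}}{7}\right) - 600 = \left(- \frac{6}{7} - 0\right) - 600 = \left(- \frac{6}{7} + 0\right) - 600 = - \frac{6}{7} - 600 = - \frac{4206}{7}$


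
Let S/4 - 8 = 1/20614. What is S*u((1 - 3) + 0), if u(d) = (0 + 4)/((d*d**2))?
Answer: -164913/10307 ≈ -16.000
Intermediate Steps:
u(d) = 4/d**3 (u(d) = 4/(d**3) = 4/d**3)
S = 329826/10307 (S = 32 + 4/20614 = 32 + 4*(1/20614) = 32 + 2/10307 = 329826/10307 ≈ 32.000)
S*u((1 - 3) + 0) = 329826*(4/((1 - 3) + 0)**3)/10307 = 329826*(4/(-2 + 0)**3)/10307 = 329826*(4/(-2)**3)/10307 = 329826*(4*(-1/8))/10307 = (329826/10307)*(-1/2) = -164913/10307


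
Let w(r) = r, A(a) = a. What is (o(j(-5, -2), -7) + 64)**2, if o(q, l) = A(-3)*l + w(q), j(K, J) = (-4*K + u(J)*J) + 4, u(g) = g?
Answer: 12769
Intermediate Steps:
j(K, J) = 4 + J**2 - 4*K (j(K, J) = (-4*K + J*J) + 4 = (-4*K + J**2) + 4 = (J**2 - 4*K) + 4 = 4 + J**2 - 4*K)
o(q, l) = q - 3*l (o(q, l) = -3*l + q = q - 3*l)
(o(j(-5, -2), -7) + 64)**2 = (((4 + (-2)**2 - 4*(-5)) - 3*(-7)) + 64)**2 = (((4 + 4 + 20) + 21) + 64)**2 = ((28 + 21) + 64)**2 = (49 + 64)**2 = 113**2 = 12769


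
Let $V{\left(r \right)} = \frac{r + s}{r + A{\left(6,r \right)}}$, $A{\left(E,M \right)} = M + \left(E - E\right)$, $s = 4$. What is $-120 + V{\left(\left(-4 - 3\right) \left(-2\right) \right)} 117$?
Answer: $- \frac{627}{14} \approx -44.786$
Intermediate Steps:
$A{\left(E,M \right)} = M$ ($A{\left(E,M \right)} = M + 0 = M$)
$V{\left(r \right)} = \frac{4 + r}{2 r}$ ($V{\left(r \right)} = \frac{r + 4}{r + r} = \frac{4 + r}{2 r}$)
$-120 + V{\left(\left(-4 - 3\right) \left(-2\right) \right)} 117 = -120 + \frac{4 + \left(-4 - 3\right) \left(-2\right)}{2 \left(-4 - 3\right) \left(-2\right)} 117 = -120 + \frac{4 - -14}{2 \left(\left(-7\right) \left(-2\right)\right)} 117 = -120 + \frac{4 + 14}{2 \cdot 14} \cdot 117 = -120 + \frac{1}{2} \cdot \frac{1}{14} \cdot 18 \cdot 117 = -120 + \frac{9}{14} \cdot 117 = -120 + \frac{1053}{14} = - \frac{627}{14}$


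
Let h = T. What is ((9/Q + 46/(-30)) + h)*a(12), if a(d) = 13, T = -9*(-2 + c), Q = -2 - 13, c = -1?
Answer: 4849/15 ≈ 323.27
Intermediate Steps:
Q = -15
T = 27 (T = -9*(-2 - 1) = -9*(-3) = 27)
h = 27
((9/Q + 46/(-30)) + h)*a(12) = ((9/(-15) + 46/(-30)) + 27)*13 = ((9*(-1/15) + 46*(-1/30)) + 27)*13 = ((-⅗ - 23/15) + 27)*13 = (-32/15 + 27)*13 = (373/15)*13 = 4849/15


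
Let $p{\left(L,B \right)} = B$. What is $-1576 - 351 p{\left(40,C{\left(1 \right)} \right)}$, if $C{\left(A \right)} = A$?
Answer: $-1927$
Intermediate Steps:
$-1576 - 351 p{\left(40,C{\left(1 \right)} \right)} = -1576 - 351 = -1927$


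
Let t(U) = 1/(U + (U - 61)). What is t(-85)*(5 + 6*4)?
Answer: -29/231 ≈ -0.12554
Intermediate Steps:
t(U) = 1/(-61 + 2*U) (t(U) = 1/(U + (-61 + U)) = 1/(-61 + 2*U))
t(-85)*(5 + 6*4) = (5 + 6*4)/(-61 + 2*(-85)) = (5 + 24)/(-61 - 170) = 29/(-231) = -1/231*29 = -29/231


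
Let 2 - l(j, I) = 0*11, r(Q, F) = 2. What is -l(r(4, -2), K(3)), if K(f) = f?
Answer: -2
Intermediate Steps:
l(j, I) = 2 (l(j, I) = 2 - 0*11 = 2 - 1*0 = 2 + 0 = 2)
-l(r(4, -2), K(3)) = -1*2 = -2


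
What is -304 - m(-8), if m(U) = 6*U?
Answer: -256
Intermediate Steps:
-304 - m(-8) = -304 - 6*(-8) = -304 - 1*(-48) = -304 + 48 = -256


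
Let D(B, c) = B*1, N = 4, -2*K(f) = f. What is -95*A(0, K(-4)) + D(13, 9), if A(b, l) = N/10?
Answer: -25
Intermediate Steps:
K(f) = -f/2
D(B, c) = B
A(b, l) = ⅖ (A(b, l) = 4/10 = 4*(⅒) = ⅖)
-95*A(0, K(-4)) + D(13, 9) = -95*⅖ + 13 = -38 + 13 = -25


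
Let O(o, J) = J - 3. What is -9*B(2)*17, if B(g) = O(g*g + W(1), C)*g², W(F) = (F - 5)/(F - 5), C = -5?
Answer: 4896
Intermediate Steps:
W(F) = 1 (W(F) = (-5 + F)/(-5 + F) = 1)
O(o, J) = -3 + J
B(g) = -8*g² (B(g) = (-3 - 5)*g² = -8*g²)
-9*B(2)*17 = -(-72)*2²*17 = -(-72)*4*17 = -9*(-32)*17 = 288*17 = 4896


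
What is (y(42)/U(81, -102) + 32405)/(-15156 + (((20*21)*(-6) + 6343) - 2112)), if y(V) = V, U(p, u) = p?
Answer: -874949/363015 ≈ -2.4102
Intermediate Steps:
(y(42)/U(81, -102) + 32405)/(-15156 + (((20*21)*(-6) + 6343) - 2112)) = (42/81 + 32405)/(-15156 + (((20*21)*(-6) + 6343) - 2112)) = (42*(1/81) + 32405)/(-15156 + ((420*(-6) + 6343) - 2112)) = (14/27 + 32405)/(-15156 + ((-2520 + 6343) - 2112)) = 874949/(27*(-15156 + (3823 - 2112))) = 874949/(27*(-15156 + 1711)) = (874949/27)/(-13445) = (874949/27)*(-1/13445) = -874949/363015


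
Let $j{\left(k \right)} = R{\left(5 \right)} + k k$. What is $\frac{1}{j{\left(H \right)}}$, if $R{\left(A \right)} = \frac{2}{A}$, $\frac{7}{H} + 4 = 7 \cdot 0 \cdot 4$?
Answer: $\frac{80}{277} \approx 0.28881$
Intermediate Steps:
$H = - \frac{7}{4}$ ($H = \frac{7}{-4 + 7 \cdot 0 \cdot 4} = \frac{7}{-4 + 0 \cdot 4} = \frac{7}{-4 + 0} = \frac{7}{-4} = 7 \left(- \frac{1}{4}\right) = - \frac{7}{4} \approx -1.75$)
$j{\left(k \right)} = \frac{2}{5} + k^{2}$ ($j{\left(k \right)} = \frac{2}{5} + k k = 2 \cdot \frac{1}{5} + k^{2} = \frac{2}{5} + k^{2}$)
$\frac{1}{j{\left(H \right)}} = \frac{1}{\frac{2}{5} + \left(- \frac{7}{4}\right)^{2}} = \frac{1}{\frac{2}{5} + \frac{49}{16}} = \frac{1}{\frac{277}{80}} = \frac{80}{277}$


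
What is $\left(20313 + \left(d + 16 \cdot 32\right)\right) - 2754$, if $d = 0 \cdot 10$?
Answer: $18071$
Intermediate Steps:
$d = 0$
$\left(20313 + \left(d + 16 \cdot 32\right)\right) - 2754 = \left(20313 + \left(0 + 16 \cdot 32\right)\right) - 2754 = \left(20313 + \left(0 + 512\right)\right) - 2754 = \left(20313 + 512\right) - 2754 = 20825 - 2754 = 18071$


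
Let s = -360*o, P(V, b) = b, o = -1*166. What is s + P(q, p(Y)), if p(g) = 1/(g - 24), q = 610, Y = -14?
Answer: 2270879/38 ≈ 59760.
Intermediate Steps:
p(g) = 1/(-24 + g)
o = -166
s = 59760 (s = -360*(-166) = 59760)
s + P(q, p(Y)) = 59760 + 1/(-24 - 14) = 59760 + 1/(-38) = 59760 - 1/38 = 2270879/38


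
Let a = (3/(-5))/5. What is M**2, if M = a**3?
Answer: 729/244140625 ≈ 2.9860e-6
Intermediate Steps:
a = -3/25 (a = (3*(-1/5))*(1/5) = -3/5*1/5 = -3/25 ≈ -0.12000)
M = -27/15625 (M = (-3/25)**3 = -27/15625 ≈ -0.0017280)
M**2 = (-27/15625)**2 = 729/244140625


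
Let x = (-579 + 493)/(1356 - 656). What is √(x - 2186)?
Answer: I*√10712002/70 ≈ 46.756*I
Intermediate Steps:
x = -43/350 (x = -86/700 = -86*1/700 = -43/350 ≈ -0.12286)
√(x - 2186) = √(-43/350 - 2186) = √(-765143/350) = I*√10712002/70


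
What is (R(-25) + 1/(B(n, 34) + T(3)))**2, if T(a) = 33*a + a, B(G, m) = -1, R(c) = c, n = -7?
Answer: 6370576/10201 ≈ 624.50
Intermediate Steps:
T(a) = 34*a
(R(-25) + 1/(B(n, 34) + T(3)))**2 = (-25 + 1/(-1 + 34*3))**2 = (-25 + 1/(-1 + 102))**2 = (-25 + 1/101)**2 = (-2524/101)**2 = 6370576/10201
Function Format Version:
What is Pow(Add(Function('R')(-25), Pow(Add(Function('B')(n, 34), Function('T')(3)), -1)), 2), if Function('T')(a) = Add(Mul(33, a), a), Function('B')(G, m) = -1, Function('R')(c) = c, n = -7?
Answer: Rational(6370576, 10201) ≈ 624.50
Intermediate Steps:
Function('T')(a) = Mul(34, a)
Pow(Add(Function('R')(-25), Pow(Add(Function('B')(n, 34), Function('T')(3)), -1)), 2) = Pow(Add(-25, Pow(Add(-1, Mul(34, 3)), -1)), 2) = Pow(Add(-25, Pow(Add(-1, 102), -1)), 2) = Pow(Add(-25, Pow(101, -1)), 2) = Pow(Add(-25, Rational(1, 101)), 2) = Pow(Rational(-2524, 101), 2) = Rational(6370576, 10201)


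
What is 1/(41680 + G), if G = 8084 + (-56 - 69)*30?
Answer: 1/46014 ≈ 2.1733e-5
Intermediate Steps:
G = 4334 (G = 8084 - 125*30 = 8084 - 3750 = 4334)
1/(41680 + G) = 1/(41680 + 4334) = 1/46014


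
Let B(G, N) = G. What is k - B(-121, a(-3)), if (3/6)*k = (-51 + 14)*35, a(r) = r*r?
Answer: -2469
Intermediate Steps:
a(r) = r**2
k = -2590 (k = 2*((-51 + 14)*35) = 2*(-37*35) = 2*(-1295) = -2590)
k - B(-121, a(-3)) = -2590 - 1*(-121) = -2590 + 121 = -2469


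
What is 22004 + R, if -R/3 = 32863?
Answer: -76585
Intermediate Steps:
R = -98589 (R = -3*32863 = -98589)
22004 + R = 22004 - 98589 = -76585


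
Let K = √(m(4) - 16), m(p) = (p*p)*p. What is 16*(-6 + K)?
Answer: -96 + 64*√3 ≈ 14.851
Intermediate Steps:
m(p) = p³ (m(p) = p²*p = p³)
K = 4*√3 (K = √(4³ - 16) = √(64 - 16) = √48 = 4*√3 ≈ 6.9282)
16*(-6 + K) = 16*(-6 + 4*√3) = -96 + 64*√3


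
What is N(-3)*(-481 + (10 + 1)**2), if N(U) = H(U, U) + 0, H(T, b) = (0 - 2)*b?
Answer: -2160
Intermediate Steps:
H(T, b) = -2*b
N(U) = -2*U (N(U) = -2*U + 0 = -2*U)
N(-3)*(-481 + (10 + 1)**2) = (-2*(-3))*(-481 + (10 + 1)**2) = 6*(-481 + 11**2) = 6*(-481 + 121) = 6*(-360) = -2160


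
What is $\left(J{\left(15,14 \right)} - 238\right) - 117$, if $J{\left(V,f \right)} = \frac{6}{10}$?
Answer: $- \frac{1772}{5} \approx -354.4$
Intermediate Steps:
$J{\left(V,f \right)} = \frac{3}{5}$ ($J{\left(V,f \right)} = 6 \cdot \frac{1}{10} = \frac{3}{5}$)
$\left(J{\left(15,14 \right)} - 238\right) - 117 = \left(\frac{3}{5} - 238\right) - 117 = - \frac{1187}{5} - 117 = - \frac{1772}{5}$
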